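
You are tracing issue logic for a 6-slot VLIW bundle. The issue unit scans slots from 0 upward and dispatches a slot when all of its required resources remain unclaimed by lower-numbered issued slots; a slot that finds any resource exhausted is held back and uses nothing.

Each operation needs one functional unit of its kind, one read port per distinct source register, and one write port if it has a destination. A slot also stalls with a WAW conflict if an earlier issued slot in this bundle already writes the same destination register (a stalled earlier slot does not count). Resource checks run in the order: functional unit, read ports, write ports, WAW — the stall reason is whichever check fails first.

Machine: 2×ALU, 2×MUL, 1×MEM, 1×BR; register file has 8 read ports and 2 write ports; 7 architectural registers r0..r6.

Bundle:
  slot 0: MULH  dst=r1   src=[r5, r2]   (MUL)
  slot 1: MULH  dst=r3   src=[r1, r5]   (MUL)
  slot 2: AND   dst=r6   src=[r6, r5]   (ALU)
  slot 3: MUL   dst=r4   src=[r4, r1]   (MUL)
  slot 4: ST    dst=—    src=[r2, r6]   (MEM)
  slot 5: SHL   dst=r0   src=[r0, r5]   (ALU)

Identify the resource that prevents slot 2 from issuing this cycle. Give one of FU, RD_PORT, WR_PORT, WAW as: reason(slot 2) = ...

reason(slot 2) = WR_PORT

(0) want 1×MUL +2rd +1wr — yes → AL2|MU1|ME1|BR1|rd6|wr1
(1) want 1×MUL +2rd +1wr — yes → AL2|MU0|ME1|BR1|rd4|wr0
(2) want 1×ALU +2rd +1wr — WR_PORT → AL2|MU0|ME1|BR1|rd4|wr0
(3) want 1×MUL +2rd +1wr — FU → AL2|MU0|ME1|BR1|rd4|wr0
(4) want 1×MEM +2rd +0wr — yes → AL2|MU0|ME0|BR1|rd2|wr0
(5) want 1×ALU +2rd +1wr — WR_PORT → AL2|MU0|ME0|BR1|rd2|wr0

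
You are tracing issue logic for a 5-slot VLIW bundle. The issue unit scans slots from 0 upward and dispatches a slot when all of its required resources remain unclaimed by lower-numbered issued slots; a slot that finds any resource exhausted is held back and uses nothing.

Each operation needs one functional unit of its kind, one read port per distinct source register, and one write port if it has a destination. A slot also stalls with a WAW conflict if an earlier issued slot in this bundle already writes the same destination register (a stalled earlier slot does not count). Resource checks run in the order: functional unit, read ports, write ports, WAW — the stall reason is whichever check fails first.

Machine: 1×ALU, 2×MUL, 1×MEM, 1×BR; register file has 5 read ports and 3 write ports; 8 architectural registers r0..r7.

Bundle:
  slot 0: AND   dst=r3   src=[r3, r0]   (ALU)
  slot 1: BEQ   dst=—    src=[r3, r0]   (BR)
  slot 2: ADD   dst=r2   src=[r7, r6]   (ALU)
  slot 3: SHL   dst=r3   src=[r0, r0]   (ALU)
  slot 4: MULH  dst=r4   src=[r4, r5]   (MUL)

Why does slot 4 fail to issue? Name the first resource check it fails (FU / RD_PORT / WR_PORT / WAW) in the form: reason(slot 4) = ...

  0. ALU→r3 ⇒ go  {0A/2Mu/1Ld/1B | 3r 2w}
  1. BR ⇒ go  {0A/2Mu/1Ld/0B | 1r 2w}
  2. ALU→r2 ⇒ no(FU)  {0A/2Mu/1Ld/0B | 1r 2w}
  3. ALU→r3 ⇒ no(FU)  {0A/2Mu/1Ld/0B | 1r 2w}
  4. MUL→r4 ⇒ no(RD_PORT)  {0A/2Mu/1Ld/0B | 1r 2w}

reason(slot 4) = RD_PORT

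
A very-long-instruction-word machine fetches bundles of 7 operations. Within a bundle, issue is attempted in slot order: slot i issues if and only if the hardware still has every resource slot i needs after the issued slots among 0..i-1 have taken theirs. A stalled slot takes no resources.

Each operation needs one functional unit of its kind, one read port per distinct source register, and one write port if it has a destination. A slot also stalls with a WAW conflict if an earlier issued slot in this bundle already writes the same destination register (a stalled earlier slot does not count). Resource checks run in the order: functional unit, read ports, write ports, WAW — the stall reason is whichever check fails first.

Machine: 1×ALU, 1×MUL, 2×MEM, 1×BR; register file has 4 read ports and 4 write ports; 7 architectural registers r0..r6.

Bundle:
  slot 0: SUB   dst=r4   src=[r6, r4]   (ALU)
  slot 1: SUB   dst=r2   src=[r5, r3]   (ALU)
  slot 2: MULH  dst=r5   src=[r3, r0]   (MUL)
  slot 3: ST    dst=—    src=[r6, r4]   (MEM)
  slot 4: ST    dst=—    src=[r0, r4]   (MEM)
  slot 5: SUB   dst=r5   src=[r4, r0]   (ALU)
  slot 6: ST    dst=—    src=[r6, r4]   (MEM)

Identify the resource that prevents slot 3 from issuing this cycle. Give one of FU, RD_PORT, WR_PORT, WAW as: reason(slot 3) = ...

reason(slot 3) = RD_PORT

(0) want 1×ALU +2rd +1wr — yes → AL0|MU1|ME2|BR1|rd2|wr3
(1) want 1×ALU +2rd +1wr — FU → AL0|MU1|ME2|BR1|rd2|wr3
(2) want 1×MUL +2rd +1wr — yes → AL0|MU0|ME2|BR1|rd0|wr2
(3) want 1×MEM +2rd +0wr — RD_PORT → AL0|MU0|ME2|BR1|rd0|wr2
(4) want 1×MEM +2rd +0wr — RD_PORT → AL0|MU0|ME2|BR1|rd0|wr2
(5) want 1×ALU +2rd +1wr — FU → AL0|MU0|ME2|BR1|rd0|wr2
(6) want 1×MEM +2rd +0wr — RD_PORT → AL0|MU0|ME2|BR1|rd0|wr2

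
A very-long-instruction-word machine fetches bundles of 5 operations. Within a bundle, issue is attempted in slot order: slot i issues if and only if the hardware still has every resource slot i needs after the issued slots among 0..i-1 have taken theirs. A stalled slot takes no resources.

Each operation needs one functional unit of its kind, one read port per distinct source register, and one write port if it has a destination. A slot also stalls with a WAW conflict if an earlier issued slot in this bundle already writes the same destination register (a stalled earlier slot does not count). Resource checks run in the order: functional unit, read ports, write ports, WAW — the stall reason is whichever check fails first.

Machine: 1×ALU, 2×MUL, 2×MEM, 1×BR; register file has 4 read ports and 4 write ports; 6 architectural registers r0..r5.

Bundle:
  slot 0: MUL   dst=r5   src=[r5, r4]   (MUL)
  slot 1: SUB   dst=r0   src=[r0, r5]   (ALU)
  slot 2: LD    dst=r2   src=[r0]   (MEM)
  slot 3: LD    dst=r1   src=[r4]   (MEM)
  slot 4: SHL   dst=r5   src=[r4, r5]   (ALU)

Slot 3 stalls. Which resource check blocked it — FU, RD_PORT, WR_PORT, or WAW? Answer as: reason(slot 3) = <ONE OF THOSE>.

reason(slot 3) = RD_PORT

[0] MUL needs rd=2 wr=1: ok; after: ALU=1 MUL=1 MEM=2 BR=1, R=2, W=3
[1] ALU needs rd=2 wr=1: ok; after: ALU=0 MUL=1 MEM=2 BR=1, R=0, W=2
[2] MEM needs rd=1 wr=1: RD_PORT; after: ALU=0 MUL=1 MEM=2 BR=1, R=0, W=2
[3] MEM needs rd=1 wr=1: RD_PORT; after: ALU=0 MUL=1 MEM=2 BR=1, R=0, W=2
[4] ALU needs rd=2 wr=1: FU; after: ALU=0 MUL=1 MEM=2 BR=1, R=0, W=2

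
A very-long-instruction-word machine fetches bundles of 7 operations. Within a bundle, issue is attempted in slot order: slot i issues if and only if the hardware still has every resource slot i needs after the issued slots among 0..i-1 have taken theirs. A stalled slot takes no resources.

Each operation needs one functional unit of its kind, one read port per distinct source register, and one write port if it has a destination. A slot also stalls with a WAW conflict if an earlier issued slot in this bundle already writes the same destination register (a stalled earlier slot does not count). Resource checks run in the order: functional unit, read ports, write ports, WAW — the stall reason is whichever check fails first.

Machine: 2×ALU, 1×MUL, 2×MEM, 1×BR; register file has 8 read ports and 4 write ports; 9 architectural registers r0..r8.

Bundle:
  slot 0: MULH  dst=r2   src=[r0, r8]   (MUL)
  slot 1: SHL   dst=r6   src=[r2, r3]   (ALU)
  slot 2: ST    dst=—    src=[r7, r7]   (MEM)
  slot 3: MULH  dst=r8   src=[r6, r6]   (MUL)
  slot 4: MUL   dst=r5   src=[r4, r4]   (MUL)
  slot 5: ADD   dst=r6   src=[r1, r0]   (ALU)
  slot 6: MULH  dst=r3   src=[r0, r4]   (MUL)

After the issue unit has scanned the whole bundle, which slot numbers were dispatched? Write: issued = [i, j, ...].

issued = [0, 1, 2]

slot 0 (MUL): ISSUE — free A2,Mu0,Ld2,B1 rp6 wp3
slot 1 (ALU): ISSUE — free A1,Mu0,Ld2,B1 rp4 wp2
slot 2 (MEM): ISSUE — free A1,Mu0,Ld1,B1 rp3 wp2
slot 3 (MUL): stall FU — free A1,Mu0,Ld1,B1 rp3 wp2
slot 4 (MUL): stall FU — free A1,Mu0,Ld1,B1 rp3 wp2
slot 5 (ALU): stall WAW — free A1,Mu0,Ld1,B1 rp3 wp2
slot 6 (MUL): stall FU — free A1,Mu0,Ld1,B1 rp3 wp2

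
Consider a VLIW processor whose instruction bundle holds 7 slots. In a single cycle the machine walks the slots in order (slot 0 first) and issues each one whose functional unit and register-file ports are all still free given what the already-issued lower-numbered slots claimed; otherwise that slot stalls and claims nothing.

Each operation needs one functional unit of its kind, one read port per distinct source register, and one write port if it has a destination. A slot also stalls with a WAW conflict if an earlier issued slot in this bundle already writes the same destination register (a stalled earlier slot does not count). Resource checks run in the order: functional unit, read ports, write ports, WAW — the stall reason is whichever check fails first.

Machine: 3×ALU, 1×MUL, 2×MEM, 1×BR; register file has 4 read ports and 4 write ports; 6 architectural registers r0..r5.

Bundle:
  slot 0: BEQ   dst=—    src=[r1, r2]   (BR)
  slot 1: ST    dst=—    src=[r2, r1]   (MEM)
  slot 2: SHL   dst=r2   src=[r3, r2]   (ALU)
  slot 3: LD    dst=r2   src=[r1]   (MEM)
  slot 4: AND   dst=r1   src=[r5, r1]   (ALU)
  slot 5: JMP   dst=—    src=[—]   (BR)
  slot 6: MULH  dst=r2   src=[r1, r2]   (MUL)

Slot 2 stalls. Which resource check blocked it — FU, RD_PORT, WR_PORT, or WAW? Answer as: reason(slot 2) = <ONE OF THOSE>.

reason(slot 2) = RD_PORT

slot 0 (BR): ISSUE — free A3,Mu1,Ld2,B0 rp2 wp4
slot 1 (MEM): ISSUE — free A3,Mu1,Ld1,B0 rp0 wp4
slot 2 (ALU): stall RD_PORT — free A3,Mu1,Ld1,B0 rp0 wp4
slot 3 (MEM): stall RD_PORT — free A3,Mu1,Ld1,B0 rp0 wp4
slot 4 (ALU): stall RD_PORT — free A3,Mu1,Ld1,B0 rp0 wp4
slot 5 (BR): stall FU — free A3,Mu1,Ld1,B0 rp0 wp4
slot 6 (MUL): stall RD_PORT — free A3,Mu1,Ld1,B0 rp0 wp4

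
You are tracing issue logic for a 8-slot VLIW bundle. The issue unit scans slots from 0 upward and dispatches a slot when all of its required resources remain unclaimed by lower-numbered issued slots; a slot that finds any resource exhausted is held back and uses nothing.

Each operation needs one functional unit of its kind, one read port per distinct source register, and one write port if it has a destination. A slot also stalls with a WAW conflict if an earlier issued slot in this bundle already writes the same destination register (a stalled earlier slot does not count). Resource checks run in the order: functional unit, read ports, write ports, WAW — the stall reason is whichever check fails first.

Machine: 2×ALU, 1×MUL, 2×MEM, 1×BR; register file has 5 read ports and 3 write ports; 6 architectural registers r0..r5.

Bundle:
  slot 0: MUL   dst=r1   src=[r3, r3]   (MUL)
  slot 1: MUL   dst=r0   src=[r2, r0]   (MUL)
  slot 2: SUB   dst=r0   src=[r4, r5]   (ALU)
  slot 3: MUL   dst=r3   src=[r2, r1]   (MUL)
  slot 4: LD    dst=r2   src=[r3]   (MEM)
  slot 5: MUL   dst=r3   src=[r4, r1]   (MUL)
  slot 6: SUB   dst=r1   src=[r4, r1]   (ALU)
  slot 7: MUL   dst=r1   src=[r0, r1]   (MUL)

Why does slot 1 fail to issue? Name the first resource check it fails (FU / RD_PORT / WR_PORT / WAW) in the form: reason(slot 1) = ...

#0 MUL src=r3,r3 dispatched  <A:2 Mu:0 Ld:2 B:1 rd:4 wr:2>
#1 MUL src=r2,r0 held:FU  <A:2 Mu:0 Ld:2 B:1 rd:4 wr:2>
#2 ALU src=r4,r5 dispatched  <A:1 Mu:0 Ld:2 B:1 rd:2 wr:1>
#3 MUL src=r2,r1 held:FU  <A:1 Mu:0 Ld:2 B:1 rd:2 wr:1>
#4 MEM src=r3 dispatched  <A:1 Mu:0 Ld:1 B:1 rd:1 wr:0>
#5 MUL src=r4,r1 held:FU  <A:1 Mu:0 Ld:1 B:1 rd:1 wr:0>
#6 ALU src=r4,r1 held:RD_PORT  <A:1 Mu:0 Ld:1 B:1 rd:1 wr:0>
#7 MUL src=r0,r1 held:FU  <A:1 Mu:0 Ld:1 B:1 rd:1 wr:0>

reason(slot 1) = FU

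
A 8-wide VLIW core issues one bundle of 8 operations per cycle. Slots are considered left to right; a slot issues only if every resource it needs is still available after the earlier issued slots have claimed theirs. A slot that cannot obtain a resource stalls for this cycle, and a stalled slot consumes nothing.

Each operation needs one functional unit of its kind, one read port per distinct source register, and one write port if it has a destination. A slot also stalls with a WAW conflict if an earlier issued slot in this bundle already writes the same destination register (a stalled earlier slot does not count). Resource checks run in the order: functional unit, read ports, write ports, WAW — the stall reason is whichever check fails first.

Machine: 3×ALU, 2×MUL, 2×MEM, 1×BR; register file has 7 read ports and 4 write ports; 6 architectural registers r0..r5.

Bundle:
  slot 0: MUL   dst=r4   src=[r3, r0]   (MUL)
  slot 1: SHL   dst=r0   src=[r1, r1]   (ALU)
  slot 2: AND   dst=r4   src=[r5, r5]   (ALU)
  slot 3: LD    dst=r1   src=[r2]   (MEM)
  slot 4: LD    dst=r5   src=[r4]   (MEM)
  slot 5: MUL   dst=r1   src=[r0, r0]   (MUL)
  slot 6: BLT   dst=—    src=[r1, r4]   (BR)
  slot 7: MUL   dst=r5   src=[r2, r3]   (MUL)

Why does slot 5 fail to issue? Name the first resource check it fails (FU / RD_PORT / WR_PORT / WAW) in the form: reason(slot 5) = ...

[0] MUL needs rd=2 wr=1: ok; after: ALU=3 MUL=1 MEM=2 BR=1, R=5, W=3
[1] ALU needs rd=1 wr=1: ok; after: ALU=2 MUL=1 MEM=2 BR=1, R=4, W=2
[2] ALU needs rd=1 wr=1: WAW; after: ALU=2 MUL=1 MEM=2 BR=1, R=4, W=2
[3] MEM needs rd=1 wr=1: ok; after: ALU=2 MUL=1 MEM=1 BR=1, R=3, W=1
[4] MEM needs rd=1 wr=1: ok; after: ALU=2 MUL=1 MEM=0 BR=1, R=2, W=0
[5] MUL needs rd=1 wr=1: WR_PORT; after: ALU=2 MUL=1 MEM=0 BR=1, R=2, W=0
[6] BR needs rd=2 wr=0: ok; after: ALU=2 MUL=1 MEM=0 BR=0, R=0, W=0
[7] MUL needs rd=2 wr=1: RD_PORT; after: ALU=2 MUL=1 MEM=0 BR=0, R=0, W=0

reason(slot 5) = WR_PORT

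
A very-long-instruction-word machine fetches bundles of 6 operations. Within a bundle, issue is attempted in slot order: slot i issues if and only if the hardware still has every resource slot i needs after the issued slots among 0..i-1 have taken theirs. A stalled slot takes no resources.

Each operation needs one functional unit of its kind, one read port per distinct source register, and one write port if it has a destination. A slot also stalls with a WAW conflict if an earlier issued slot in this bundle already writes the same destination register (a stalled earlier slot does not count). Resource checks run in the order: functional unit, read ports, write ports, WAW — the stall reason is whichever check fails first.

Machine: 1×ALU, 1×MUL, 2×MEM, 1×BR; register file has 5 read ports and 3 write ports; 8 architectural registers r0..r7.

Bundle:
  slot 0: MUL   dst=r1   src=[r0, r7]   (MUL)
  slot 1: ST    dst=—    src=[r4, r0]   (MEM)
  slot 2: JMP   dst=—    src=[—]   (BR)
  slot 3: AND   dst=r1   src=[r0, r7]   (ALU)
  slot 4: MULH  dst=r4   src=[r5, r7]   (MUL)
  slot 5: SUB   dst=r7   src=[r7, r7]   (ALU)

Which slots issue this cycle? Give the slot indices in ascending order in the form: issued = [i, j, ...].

issued = [0, 1, 2, 5]

[0] MUL needs rd=2 wr=1: ok; after: ALU=1 MUL=0 MEM=2 BR=1, R=3, W=2
[1] MEM needs rd=2 wr=0: ok; after: ALU=1 MUL=0 MEM=1 BR=1, R=1, W=2
[2] BR needs rd=0 wr=0: ok; after: ALU=1 MUL=0 MEM=1 BR=0, R=1, W=2
[3] ALU needs rd=2 wr=1: RD_PORT; after: ALU=1 MUL=0 MEM=1 BR=0, R=1, W=2
[4] MUL needs rd=2 wr=1: FU; after: ALU=1 MUL=0 MEM=1 BR=0, R=1, W=2
[5] ALU needs rd=1 wr=1: ok; after: ALU=0 MUL=0 MEM=1 BR=0, R=0, W=1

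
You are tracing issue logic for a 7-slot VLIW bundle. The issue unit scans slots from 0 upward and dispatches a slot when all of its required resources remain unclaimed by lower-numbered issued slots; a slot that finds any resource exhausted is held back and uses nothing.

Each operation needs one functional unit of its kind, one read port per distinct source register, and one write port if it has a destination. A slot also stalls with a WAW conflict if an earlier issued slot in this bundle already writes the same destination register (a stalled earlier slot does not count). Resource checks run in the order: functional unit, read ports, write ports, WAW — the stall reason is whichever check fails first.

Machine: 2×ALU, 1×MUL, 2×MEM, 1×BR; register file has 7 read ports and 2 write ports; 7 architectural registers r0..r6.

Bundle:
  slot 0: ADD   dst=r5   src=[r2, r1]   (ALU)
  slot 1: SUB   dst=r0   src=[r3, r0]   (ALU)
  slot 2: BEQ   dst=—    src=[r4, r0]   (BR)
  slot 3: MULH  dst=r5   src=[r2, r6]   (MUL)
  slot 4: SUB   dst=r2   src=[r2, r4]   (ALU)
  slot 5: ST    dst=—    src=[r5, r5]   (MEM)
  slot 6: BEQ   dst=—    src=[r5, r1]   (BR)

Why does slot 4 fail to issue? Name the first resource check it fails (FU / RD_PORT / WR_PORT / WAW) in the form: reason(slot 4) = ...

slot 0 (ALU): ISSUE — free A1,Mu1,Ld2,B1 rp5 wp1
slot 1 (ALU): ISSUE — free A0,Mu1,Ld2,B1 rp3 wp0
slot 2 (BR): ISSUE — free A0,Mu1,Ld2,B0 rp1 wp0
slot 3 (MUL): stall RD_PORT — free A0,Mu1,Ld2,B0 rp1 wp0
slot 4 (ALU): stall FU — free A0,Mu1,Ld2,B0 rp1 wp0
slot 5 (MEM): ISSUE — free A0,Mu1,Ld1,B0 rp0 wp0
slot 6 (BR): stall FU — free A0,Mu1,Ld1,B0 rp0 wp0

reason(slot 4) = FU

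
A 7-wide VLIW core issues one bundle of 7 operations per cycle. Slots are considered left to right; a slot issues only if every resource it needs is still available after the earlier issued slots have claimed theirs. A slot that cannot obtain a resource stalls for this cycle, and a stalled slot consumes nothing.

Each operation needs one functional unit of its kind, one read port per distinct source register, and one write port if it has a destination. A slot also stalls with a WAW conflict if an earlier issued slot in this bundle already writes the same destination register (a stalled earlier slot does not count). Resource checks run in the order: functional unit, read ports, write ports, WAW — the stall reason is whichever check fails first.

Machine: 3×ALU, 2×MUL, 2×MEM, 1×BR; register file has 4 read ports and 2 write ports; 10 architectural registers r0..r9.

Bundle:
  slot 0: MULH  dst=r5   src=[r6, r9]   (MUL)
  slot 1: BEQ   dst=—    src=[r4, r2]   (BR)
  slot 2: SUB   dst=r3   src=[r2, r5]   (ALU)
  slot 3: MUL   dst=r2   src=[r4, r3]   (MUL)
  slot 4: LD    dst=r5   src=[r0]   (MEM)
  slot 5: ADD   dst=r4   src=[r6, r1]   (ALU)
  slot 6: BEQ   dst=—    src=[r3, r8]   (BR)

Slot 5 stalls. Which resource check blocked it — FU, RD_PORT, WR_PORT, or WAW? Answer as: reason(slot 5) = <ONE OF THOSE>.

reason(slot 5) = RD_PORT

(0) want 1×MUL +2rd +1wr — yes → AL3|MU1|ME2|BR1|rd2|wr1
(1) want 1×BR +2rd +0wr — yes → AL3|MU1|ME2|BR0|rd0|wr1
(2) want 1×ALU +2rd +1wr — RD_PORT → AL3|MU1|ME2|BR0|rd0|wr1
(3) want 1×MUL +2rd +1wr — RD_PORT → AL3|MU1|ME2|BR0|rd0|wr1
(4) want 1×MEM +1rd +1wr — RD_PORT → AL3|MU1|ME2|BR0|rd0|wr1
(5) want 1×ALU +2rd +1wr — RD_PORT → AL3|MU1|ME2|BR0|rd0|wr1
(6) want 1×BR +2rd +0wr — FU → AL3|MU1|ME2|BR0|rd0|wr1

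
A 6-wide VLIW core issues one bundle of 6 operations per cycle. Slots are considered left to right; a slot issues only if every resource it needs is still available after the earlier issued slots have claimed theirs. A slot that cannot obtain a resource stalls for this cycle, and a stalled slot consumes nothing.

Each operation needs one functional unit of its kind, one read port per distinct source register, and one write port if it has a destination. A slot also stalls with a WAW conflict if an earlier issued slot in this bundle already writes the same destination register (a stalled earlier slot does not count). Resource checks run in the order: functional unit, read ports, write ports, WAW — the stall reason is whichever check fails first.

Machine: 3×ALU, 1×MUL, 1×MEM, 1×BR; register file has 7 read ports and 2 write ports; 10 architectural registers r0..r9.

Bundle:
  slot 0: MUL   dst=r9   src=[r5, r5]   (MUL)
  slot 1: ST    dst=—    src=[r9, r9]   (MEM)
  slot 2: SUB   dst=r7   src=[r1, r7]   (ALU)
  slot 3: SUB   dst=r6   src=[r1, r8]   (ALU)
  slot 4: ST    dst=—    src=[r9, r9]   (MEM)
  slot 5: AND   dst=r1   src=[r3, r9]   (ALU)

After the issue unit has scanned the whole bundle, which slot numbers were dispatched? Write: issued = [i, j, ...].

issued = [0, 1, 2]

#0 MUL src=r5,r5 dispatched  <A:3 Mu:0 Ld:1 B:1 rd:6 wr:1>
#1 MEM src=r9,r9 dispatched  <A:3 Mu:0 Ld:0 B:1 rd:5 wr:1>
#2 ALU src=r1,r7 dispatched  <A:2 Mu:0 Ld:0 B:1 rd:3 wr:0>
#3 ALU src=r1,r8 held:WR_PORT  <A:2 Mu:0 Ld:0 B:1 rd:3 wr:0>
#4 MEM src=r9,r9 held:FU  <A:2 Mu:0 Ld:0 B:1 rd:3 wr:0>
#5 ALU src=r3,r9 held:WR_PORT  <A:2 Mu:0 Ld:0 B:1 rd:3 wr:0>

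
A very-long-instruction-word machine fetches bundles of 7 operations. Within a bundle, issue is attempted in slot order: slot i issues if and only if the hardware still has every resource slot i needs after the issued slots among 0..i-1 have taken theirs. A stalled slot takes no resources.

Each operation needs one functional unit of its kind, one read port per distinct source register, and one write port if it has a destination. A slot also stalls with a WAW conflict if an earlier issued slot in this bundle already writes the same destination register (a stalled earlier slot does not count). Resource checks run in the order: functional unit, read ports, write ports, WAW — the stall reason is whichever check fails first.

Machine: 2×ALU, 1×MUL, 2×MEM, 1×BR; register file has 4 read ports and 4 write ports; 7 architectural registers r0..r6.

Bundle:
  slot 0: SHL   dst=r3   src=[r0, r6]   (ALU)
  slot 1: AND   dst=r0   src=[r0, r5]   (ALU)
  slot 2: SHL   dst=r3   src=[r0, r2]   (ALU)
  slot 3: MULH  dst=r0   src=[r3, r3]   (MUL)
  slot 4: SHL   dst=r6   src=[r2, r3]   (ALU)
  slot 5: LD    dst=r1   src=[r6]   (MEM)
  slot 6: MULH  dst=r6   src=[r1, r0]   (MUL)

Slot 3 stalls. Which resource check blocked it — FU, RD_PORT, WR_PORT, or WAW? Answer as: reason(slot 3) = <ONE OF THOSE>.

[0] ALU needs rd=2 wr=1: ok; after: ALU=1 MUL=1 MEM=2 BR=1, R=2, W=3
[1] ALU needs rd=2 wr=1: ok; after: ALU=0 MUL=1 MEM=2 BR=1, R=0, W=2
[2] ALU needs rd=2 wr=1: FU; after: ALU=0 MUL=1 MEM=2 BR=1, R=0, W=2
[3] MUL needs rd=1 wr=1: RD_PORT; after: ALU=0 MUL=1 MEM=2 BR=1, R=0, W=2
[4] ALU needs rd=2 wr=1: FU; after: ALU=0 MUL=1 MEM=2 BR=1, R=0, W=2
[5] MEM needs rd=1 wr=1: RD_PORT; after: ALU=0 MUL=1 MEM=2 BR=1, R=0, W=2
[6] MUL needs rd=2 wr=1: RD_PORT; after: ALU=0 MUL=1 MEM=2 BR=1, R=0, W=2

reason(slot 3) = RD_PORT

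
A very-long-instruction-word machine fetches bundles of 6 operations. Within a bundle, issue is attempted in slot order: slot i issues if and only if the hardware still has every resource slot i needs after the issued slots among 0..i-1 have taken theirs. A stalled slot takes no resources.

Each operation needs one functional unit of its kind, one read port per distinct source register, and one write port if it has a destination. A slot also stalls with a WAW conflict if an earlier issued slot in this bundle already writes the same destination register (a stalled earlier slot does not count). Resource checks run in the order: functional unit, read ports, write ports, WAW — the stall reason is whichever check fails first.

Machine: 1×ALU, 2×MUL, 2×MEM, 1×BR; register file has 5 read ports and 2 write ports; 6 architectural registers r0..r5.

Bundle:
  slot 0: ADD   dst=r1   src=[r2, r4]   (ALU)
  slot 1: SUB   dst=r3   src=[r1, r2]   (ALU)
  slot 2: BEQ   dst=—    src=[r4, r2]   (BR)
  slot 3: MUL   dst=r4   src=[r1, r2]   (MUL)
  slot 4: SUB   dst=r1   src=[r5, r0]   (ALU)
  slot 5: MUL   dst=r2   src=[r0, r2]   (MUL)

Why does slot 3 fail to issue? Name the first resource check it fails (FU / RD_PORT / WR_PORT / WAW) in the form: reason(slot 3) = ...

(0) want 1×ALU +2rd +1wr — yes → AL0|MU2|ME2|BR1|rd3|wr1
(1) want 1×ALU +2rd +1wr — FU → AL0|MU2|ME2|BR1|rd3|wr1
(2) want 1×BR +2rd +0wr — yes → AL0|MU2|ME2|BR0|rd1|wr1
(3) want 1×MUL +2rd +1wr — RD_PORT → AL0|MU2|ME2|BR0|rd1|wr1
(4) want 1×ALU +2rd +1wr — FU → AL0|MU2|ME2|BR0|rd1|wr1
(5) want 1×MUL +2rd +1wr — RD_PORT → AL0|MU2|ME2|BR0|rd1|wr1

reason(slot 3) = RD_PORT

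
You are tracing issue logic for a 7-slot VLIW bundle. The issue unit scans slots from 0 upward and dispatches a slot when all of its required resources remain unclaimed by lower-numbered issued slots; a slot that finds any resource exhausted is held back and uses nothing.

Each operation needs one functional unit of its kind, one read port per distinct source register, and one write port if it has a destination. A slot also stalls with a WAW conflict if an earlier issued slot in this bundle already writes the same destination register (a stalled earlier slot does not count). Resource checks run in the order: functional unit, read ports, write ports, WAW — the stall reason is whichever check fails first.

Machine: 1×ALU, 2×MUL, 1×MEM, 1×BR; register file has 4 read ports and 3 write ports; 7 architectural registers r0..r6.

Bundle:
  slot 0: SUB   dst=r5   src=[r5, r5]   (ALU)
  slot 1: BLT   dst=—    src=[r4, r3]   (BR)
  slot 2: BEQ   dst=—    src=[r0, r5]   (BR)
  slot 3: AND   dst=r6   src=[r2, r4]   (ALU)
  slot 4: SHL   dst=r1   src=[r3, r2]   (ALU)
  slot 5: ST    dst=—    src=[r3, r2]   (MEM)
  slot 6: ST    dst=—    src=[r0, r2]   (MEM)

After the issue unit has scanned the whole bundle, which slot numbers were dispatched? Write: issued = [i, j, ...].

issued = [0, 1]

(0) want 1×ALU +1rd +1wr — yes → AL0|MU2|ME1|BR1|rd3|wr2
(1) want 1×BR +2rd +0wr — yes → AL0|MU2|ME1|BR0|rd1|wr2
(2) want 1×BR +2rd +0wr — FU → AL0|MU2|ME1|BR0|rd1|wr2
(3) want 1×ALU +2rd +1wr — FU → AL0|MU2|ME1|BR0|rd1|wr2
(4) want 1×ALU +2rd +1wr — FU → AL0|MU2|ME1|BR0|rd1|wr2
(5) want 1×MEM +2rd +0wr — RD_PORT → AL0|MU2|ME1|BR0|rd1|wr2
(6) want 1×MEM +2rd +0wr — RD_PORT → AL0|MU2|ME1|BR0|rd1|wr2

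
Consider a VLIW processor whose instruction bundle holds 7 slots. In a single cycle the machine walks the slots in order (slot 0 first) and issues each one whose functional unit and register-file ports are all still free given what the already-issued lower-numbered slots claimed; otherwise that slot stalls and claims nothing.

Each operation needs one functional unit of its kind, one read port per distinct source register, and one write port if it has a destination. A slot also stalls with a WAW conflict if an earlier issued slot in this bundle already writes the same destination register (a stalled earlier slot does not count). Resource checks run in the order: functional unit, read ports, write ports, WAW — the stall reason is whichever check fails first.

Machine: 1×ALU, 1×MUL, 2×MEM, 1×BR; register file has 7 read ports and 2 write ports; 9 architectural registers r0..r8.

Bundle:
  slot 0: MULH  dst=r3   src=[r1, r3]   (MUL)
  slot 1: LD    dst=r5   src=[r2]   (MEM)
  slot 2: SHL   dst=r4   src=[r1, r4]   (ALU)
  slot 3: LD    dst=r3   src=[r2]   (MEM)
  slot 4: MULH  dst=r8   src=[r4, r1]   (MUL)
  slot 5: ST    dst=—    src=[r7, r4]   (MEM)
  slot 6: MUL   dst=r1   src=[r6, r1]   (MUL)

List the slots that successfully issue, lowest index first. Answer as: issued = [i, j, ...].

issued = [0, 1, 5]

#0 MUL src=r1,r3 dispatched  <A:1 Mu:0 Ld:2 B:1 rd:5 wr:1>
#1 MEM src=r2 dispatched  <A:1 Mu:0 Ld:1 B:1 rd:4 wr:0>
#2 ALU src=r1,r4 held:WR_PORT  <A:1 Mu:0 Ld:1 B:1 rd:4 wr:0>
#3 MEM src=r2 held:WR_PORT  <A:1 Mu:0 Ld:1 B:1 rd:4 wr:0>
#4 MUL src=r4,r1 held:FU  <A:1 Mu:0 Ld:1 B:1 rd:4 wr:0>
#5 MEM src=r7,r4 dispatched  <A:1 Mu:0 Ld:0 B:1 rd:2 wr:0>
#6 MUL src=r6,r1 held:FU  <A:1 Mu:0 Ld:0 B:1 rd:2 wr:0>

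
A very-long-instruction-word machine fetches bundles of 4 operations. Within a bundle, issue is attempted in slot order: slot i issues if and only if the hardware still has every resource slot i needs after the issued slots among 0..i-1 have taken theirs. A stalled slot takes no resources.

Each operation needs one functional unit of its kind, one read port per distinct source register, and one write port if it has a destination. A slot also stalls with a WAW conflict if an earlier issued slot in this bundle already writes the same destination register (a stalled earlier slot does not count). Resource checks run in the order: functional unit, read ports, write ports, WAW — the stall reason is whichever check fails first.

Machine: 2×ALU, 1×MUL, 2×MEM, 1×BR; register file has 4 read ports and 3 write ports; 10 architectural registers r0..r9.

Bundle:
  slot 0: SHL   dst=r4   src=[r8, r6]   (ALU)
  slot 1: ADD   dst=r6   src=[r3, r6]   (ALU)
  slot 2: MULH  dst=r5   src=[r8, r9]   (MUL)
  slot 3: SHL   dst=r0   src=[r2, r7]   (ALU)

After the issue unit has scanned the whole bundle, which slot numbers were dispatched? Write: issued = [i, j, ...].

issued = [0, 1]

(0) want 1×ALU +2rd +1wr — yes → AL1|MU1|ME2|BR1|rd2|wr2
(1) want 1×ALU +2rd +1wr — yes → AL0|MU1|ME2|BR1|rd0|wr1
(2) want 1×MUL +2rd +1wr — RD_PORT → AL0|MU1|ME2|BR1|rd0|wr1
(3) want 1×ALU +2rd +1wr — FU → AL0|MU1|ME2|BR1|rd0|wr1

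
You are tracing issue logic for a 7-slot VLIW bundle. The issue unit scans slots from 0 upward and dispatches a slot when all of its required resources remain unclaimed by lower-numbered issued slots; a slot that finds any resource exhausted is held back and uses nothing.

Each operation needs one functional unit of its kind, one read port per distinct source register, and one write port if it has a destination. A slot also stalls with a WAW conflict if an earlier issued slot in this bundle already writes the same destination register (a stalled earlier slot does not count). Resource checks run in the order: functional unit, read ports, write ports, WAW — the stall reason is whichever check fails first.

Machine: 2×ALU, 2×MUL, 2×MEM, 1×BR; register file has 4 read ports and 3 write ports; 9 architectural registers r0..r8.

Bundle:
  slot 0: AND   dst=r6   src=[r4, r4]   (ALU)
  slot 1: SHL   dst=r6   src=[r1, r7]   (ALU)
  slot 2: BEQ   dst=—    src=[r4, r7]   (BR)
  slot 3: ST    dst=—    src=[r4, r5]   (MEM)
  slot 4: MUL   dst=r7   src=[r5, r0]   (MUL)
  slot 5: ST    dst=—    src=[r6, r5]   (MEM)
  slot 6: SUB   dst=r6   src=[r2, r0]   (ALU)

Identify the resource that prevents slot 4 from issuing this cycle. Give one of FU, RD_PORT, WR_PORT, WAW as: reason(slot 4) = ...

slot 0 (ALU): ISSUE — free A1,Mu2,Ld2,B1 rp3 wp2
slot 1 (ALU): stall WAW — free A1,Mu2,Ld2,B1 rp3 wp2
slot 2 (BR): ISSUE — free A1,Mu2,Ld2,B0 rp1 wp2
slot 3 (MEM): stall RD_PORT — free A1,Mu2,Ld2,B0 rp1 wp2
slot 4 (MUL): stall RD_PORT — free A1,Mu2,Ld2,B0 rp1 wp2
slot 5 (MEM): stall RD_PORT — free A1,Mu2,Ld2,B0 rp1 wp2
slot 6 (ALU): stall RD_PORT — free A1,Mu2,Ld2,B0 rp1 wp2

reason(slot 4) = RD_PORT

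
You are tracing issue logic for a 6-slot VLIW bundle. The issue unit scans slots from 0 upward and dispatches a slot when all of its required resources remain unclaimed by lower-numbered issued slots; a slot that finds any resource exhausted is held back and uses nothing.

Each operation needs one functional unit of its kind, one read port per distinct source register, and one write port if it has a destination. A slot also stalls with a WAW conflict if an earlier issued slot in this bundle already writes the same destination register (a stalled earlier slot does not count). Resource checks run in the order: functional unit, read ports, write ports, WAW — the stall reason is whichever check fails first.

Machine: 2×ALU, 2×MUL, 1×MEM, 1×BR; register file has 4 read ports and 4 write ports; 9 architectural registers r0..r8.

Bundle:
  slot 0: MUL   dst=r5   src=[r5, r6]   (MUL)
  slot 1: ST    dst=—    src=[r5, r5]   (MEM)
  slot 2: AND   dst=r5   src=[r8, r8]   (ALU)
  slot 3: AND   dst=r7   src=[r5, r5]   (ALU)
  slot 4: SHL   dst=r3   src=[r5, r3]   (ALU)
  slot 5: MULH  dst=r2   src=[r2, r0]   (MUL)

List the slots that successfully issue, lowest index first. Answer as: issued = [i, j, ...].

#0 MUL src=r5,r6 dispatched  <A:2 Mu:1 Ld:1 B:1 rd:2 wr:3>
#1 MEM src=r5,r5 dispatched  <A:2 Mu:1 Ld:0 B:1 rd:1 wr:3>
#2 ALU src=r8,r8 held:WAW  <A:2 Mu:1 Ld:0 B:1 rd:1 wr:3>
#3 ALU src=r5,r5 dispatched  <A:1 Mu:1 Ld:0 B:1 rd:0 wr:2>
#4 ALU src=r5,r3 held:RD_PORT  <A:1 Mu:1 Ld:0 B:1 rd:0 wr:2>
#5 MUL src=r2,r0 held:RD_PORT  <A:1 Mu:1 Ld:0 B:1 rd:0 wr:2>

issued = [0, 1, 3]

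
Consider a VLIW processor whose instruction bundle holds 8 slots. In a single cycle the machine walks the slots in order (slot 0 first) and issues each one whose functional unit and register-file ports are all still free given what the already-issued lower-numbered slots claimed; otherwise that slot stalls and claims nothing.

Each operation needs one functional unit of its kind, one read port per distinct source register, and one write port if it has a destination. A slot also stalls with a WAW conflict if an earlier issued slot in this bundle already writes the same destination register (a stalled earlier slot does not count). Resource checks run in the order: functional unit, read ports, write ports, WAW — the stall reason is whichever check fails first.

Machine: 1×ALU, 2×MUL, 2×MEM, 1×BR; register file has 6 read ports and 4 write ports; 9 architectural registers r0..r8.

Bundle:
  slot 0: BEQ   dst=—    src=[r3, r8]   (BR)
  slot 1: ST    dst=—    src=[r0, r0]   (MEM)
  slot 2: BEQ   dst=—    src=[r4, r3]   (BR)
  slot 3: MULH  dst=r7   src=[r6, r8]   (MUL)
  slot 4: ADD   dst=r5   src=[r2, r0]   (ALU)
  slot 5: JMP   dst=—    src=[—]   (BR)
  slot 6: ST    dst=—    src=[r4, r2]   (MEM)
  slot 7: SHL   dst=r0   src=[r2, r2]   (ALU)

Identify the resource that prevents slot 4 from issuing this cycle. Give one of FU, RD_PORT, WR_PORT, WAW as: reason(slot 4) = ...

reason(slot 4) = RD_PORT

slot 0 (BR): ISSUE — free A1,Mu2,Ld2,B0 rp4 wp4
slot 1 (MEM): ISSUE — free A1,Mu2,Ld1,B0 rp3 wp4
slot 2 (BR): stall FU — free A1,Mu2,Ld1,B0 rp3 wp4
slot 3 (MUL): ISSUE — free A1,Mu1,Ld1,B0 rp1 wp3
slot 4 (ALU): stall RD_PORT — free A1,Mu1,Ld1,B0 rp1 wp3
slot 5 (BR): stall FU — free A1,Mu1,Ld1,B0 rp1 wp3
slot 6 (MEM): stall RD_PORT — free A1,Mu1,Ld1,B0 rp1 wp3
slot 7 (ALU): ISSUE — free A0,Mu1,Ld1,B0 rp0 wp2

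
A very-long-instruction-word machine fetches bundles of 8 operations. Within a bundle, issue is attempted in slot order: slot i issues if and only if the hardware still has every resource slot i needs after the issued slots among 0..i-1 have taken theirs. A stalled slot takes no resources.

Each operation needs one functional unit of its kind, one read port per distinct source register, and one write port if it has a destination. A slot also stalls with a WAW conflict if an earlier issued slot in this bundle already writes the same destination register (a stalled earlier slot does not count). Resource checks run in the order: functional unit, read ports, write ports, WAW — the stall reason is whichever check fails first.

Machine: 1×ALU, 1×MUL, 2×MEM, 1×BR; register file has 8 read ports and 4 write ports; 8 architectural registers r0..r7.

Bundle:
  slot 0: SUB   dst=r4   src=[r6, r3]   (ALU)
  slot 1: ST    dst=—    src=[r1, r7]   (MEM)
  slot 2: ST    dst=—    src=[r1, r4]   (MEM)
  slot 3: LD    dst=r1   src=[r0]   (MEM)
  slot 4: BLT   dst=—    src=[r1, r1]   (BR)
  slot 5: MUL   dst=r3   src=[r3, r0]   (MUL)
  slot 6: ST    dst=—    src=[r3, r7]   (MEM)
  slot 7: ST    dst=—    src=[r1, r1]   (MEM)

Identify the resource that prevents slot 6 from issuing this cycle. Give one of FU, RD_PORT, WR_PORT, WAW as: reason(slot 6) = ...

reason(slot 6) = FU

#0 ALU src=r6,r3 dispatched  <A:0 Mu:1 Ld:2 B:1 rd:6 wr:3>
#1 MEM src=r1,r7 dispatched  <A:0 Mu:1 Ld:1 B:1 rd:4 wr:3>
#2 MEM src=r1,r4 dispatched  <A:0 Mu:1 Ld:0 B:1 rd:2 wr:3>
#3 MEM src=r0 held:FU  <A:0 Mu:1 Ld:0 B:1 rd:2 wr:3>
#4 BR src=r1,r1 dispatched  <A:0 Mu:1 Ld:0 B:0 rd:1 wr:3>
#5 MUL src=r3,r0 held:RD_PORT  <A:0 Mu:1 Ld:0 B:0 rd:1 wr:3>
#6 MEM src=r3,r7 held:FU  <A:0 Mu:1 Ld:0 B:0 rd:1 wr:3>
#7 MEM src=r1,r1 held:FU  <A:0 Mu:1 Ld:0 B:0 rd:1 wr:3>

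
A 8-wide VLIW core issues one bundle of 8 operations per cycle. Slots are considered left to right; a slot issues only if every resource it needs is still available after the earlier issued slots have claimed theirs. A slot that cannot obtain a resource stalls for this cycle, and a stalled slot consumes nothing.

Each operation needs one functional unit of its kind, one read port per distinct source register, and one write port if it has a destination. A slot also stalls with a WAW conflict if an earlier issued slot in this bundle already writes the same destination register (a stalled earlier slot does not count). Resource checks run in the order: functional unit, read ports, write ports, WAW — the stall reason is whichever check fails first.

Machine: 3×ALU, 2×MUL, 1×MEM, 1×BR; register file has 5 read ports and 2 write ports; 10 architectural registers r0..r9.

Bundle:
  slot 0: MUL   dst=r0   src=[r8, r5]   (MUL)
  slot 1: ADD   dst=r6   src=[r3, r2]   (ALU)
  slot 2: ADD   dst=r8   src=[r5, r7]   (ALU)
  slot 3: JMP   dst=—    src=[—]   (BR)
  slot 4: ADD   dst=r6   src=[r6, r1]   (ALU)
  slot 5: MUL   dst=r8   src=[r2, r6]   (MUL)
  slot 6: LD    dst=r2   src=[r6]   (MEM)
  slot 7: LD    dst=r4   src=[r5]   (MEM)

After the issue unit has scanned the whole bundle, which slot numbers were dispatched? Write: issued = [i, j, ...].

(0) want 1×MUL +2rd +1wr — yes → AL3|MU1|ME1|BR1|rd3|wr1
(1) want 1×ALU +2rd +1wr — yes → AL2|MU1|ME1|BR1|rd1|wr0
(2) want 1×ALU +2rd +1wr — RD_PORT → AL2|MU1|ME1|BR1|rd1|wr0
(3) want 1×BR +0rd +0wr — yes → AL2|MU1|ME1|BR0|rd1|wr0
(4) want 1×ALU +2rd +1wr — RD_PORT → AL2|MU1|ME1|BR0|rd1|wr0
(5) want 1×MUL +2rd +1wr — RD_PORT → AL2|MU1|ME1|BR0|rd1|wr0
(6) want 1×MEM +1rd +1wr — WR_PORT → AL2|MU1|ME1|BR0|rd1|wr0
(7) want 1×MEM +1rd +1wr — WR_PORT → AL2|MU1|ME1|BR0|rd1|wr0

issued = [0, 1, 3]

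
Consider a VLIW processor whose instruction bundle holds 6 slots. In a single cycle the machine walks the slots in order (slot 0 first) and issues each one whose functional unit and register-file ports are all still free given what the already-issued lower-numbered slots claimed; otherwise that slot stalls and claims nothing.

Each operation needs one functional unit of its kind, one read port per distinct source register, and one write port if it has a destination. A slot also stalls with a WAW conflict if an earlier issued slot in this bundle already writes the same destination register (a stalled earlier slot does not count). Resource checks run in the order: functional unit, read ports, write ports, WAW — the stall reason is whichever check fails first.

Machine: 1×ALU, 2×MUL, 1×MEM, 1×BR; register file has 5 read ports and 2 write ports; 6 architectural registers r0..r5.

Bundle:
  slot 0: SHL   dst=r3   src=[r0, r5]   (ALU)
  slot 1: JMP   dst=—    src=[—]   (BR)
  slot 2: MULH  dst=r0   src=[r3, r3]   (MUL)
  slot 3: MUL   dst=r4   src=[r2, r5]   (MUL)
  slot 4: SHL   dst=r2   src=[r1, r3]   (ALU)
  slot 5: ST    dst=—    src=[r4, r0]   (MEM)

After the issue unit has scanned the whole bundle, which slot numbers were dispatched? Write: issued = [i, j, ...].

[0] ALU needs rd=2 wr=1: ok; after: ALU=0 MUL=2 MEM=1 BR=1, R=3, W=1
[1] BR needs rd=0 wr=0: ok; after: ALU=0 MUL=2 MEM=1 BR=0, R=3, W=1
[2] MUL needs rd=1 wr=1: ok; after: ALU=0 MUL=1 MEM=1 BR=0, R=2, W=0
[3] MUL needs rd=2 wr=1: WR_PORT; after: ALU=0 MUL=1 MEM=1 BR=0, R=2, W=0
[4] ALU needs rd=2 wr=1: FU; after: ALU=0 MUL=1 MEM=1 BR=0, R=2, W=0
[5] MEM needs rd=2 wr=0: ok; after: ALU=0 MUL=1 MEM=0 BR=0, R=0, W=0

issued = [0, 1, 2, 5]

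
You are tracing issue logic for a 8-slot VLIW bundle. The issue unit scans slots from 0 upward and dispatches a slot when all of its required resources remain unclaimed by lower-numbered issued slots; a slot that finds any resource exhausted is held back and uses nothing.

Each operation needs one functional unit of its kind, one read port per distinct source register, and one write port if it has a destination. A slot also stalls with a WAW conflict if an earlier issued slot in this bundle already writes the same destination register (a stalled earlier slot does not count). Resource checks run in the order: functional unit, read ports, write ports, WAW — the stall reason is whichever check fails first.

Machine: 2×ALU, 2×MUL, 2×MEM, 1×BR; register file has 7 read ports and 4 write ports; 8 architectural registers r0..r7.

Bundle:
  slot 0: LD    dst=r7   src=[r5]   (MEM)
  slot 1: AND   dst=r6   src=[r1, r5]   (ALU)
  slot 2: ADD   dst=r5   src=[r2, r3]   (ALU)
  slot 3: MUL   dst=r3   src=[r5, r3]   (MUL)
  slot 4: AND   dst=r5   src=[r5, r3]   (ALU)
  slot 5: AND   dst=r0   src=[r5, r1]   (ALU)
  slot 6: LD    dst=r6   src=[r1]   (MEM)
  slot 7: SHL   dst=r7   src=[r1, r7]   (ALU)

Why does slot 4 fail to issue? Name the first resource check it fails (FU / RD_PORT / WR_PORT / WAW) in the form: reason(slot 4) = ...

reason(slot 4) = FU

#0 MEM src=r5 dispatched  <A:2 Mu:2 Ld:1 B:1 rd:6 wr:3>
#1 ALU src=r1,r5 dispatched  <A:1 Mu:2 Ld:1 B:1 rd:4 wr:2>
#2 ALU src=r2,r3 dispatched  <A:0 Mu:2 Ld:1 B:1 rd:2 wr:1>
#3 MUL src=r5,r3 dispatched  <A:0 Mu:1 Ld:1 B:1 rd:0 wr:0>
#4 ALU src=r5,r3 held:FU  <A:0 Mu:1 Ld:1 B:1 rd:0 wr:0>
#5 ALU src=r5,r1 held:FU  <A:0 Mu:1 Ld:1 B:1 rd:0 wr:0>
#6 MEM src=r1 held:RD_PORT  <A:0 Mu:1 Ld:1 B:1 rd:0 wr:0>
#7 ALU src=r1,r7 held:FU  <A:0 Mu:1 Ld:1 B:1 rd:0 wr:0>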